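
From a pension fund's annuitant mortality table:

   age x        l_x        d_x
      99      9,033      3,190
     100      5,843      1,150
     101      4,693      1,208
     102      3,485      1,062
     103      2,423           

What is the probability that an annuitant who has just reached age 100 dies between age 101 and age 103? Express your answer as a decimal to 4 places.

We want 1|2q100 = (l_101 − l_103)/l_100.
This is the probability of reaching 101 but not 103, conditional on being alive at 100: (l_101 − l_103) / l_100.
= (4,693 − 2,423) / 5,843 = 2,270 / 5,843 = 0.388499.

0.3885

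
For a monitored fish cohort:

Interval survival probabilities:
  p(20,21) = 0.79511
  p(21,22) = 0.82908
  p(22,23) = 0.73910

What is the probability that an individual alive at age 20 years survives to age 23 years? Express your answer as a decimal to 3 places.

P(survive 20→23) = 0.79511 × 0.82908 × 0.73910.
= 0.487222.

0.487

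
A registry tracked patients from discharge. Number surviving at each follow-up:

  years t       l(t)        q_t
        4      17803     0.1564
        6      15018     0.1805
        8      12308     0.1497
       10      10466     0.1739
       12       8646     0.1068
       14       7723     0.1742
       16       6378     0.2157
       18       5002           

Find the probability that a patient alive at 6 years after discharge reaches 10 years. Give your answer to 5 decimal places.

The conditional survival probability is l(10)/l(6) = 10466/15018 = 0.696897.

0.69690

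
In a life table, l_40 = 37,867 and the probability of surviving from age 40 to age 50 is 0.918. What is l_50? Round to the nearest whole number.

34762

l_50 = l_40 × p = 37,867 × 0.918 = 34762.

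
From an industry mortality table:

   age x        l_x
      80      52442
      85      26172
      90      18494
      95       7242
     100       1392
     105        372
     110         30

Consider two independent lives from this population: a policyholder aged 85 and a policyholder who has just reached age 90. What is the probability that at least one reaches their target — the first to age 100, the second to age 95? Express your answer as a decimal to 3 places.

0.424

p₁ = l_100/l_85 = 1392/26172 = 0.053187; p₂ = l_95/l_90 = 7242/18494 = 0.391586.
P(at least one) = 1 − (1−p₁)(1−p₂) = 1 − 0.946813 × 0.608414 = 0.423946.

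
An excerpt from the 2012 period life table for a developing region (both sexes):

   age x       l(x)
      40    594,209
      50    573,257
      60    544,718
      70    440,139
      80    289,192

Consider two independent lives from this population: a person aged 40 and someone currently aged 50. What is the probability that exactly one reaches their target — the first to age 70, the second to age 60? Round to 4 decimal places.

p₁ = l(70)/l(40) = 440,139/594,209 = 0.740714; p₂ = l(60)/l(50) = 544,718/573,257 = 0.950216.
P(exactly one) = p₁(1−p₂) + (1−p₁)p₂ = 0.036876 + 0.246378 = 0.283253.

0.2833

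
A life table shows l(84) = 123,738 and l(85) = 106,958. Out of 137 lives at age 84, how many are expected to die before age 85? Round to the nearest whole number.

The relevant probability is 1 − 106,958/123,738 = 0.135609.
Expected number = 137 × 0.135609 = 19.

19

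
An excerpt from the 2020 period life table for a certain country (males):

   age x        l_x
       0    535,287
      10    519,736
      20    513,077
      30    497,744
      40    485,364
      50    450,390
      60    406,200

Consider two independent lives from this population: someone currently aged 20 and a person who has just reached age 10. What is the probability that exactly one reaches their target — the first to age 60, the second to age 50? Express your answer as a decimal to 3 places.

p₁ = l_60/l_20 = 406,200/513,077 = 0.791694; p₂ = l_50/l_10 = 450,390/519,736 = 0.866575.
P(exactly one) = p₁(1−p₂) + (1−p₁)p₂ = 0.105632 + 0.180513 = 0.286145.

0.286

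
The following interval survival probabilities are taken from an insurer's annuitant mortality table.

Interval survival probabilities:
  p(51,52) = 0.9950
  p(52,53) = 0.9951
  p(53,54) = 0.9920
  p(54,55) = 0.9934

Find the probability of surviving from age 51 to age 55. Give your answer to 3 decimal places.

0.976

Survival from 51 to 55 is the product of surviving each interval: 0.9950 × 0.9951 × 0.9920 × 0.9934.
= 0.975721.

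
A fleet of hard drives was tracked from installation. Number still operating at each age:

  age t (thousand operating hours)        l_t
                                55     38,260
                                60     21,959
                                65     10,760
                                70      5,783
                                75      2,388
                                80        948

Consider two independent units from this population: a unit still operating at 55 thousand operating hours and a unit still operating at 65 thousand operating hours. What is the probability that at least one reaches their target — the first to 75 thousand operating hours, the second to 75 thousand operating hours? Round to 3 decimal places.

p₁ = l_75/l_55 = 2,388/38,260 = 0.062415; p₂ = l_75/l_65 = 2,388/10,760 = 0.221933.
P(at least one) = 1 − (1−p₁)(1−p₂) = 1 − 0.937585 × 0.778067 = 0.270496.

0.270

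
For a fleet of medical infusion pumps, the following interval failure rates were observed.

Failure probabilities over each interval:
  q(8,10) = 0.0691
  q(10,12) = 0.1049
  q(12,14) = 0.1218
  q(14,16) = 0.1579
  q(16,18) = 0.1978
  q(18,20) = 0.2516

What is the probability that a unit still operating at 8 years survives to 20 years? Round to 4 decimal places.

0.3700

Survival from 8 to 20 is the product of surviving each interval: (1 − 0.0691) × (1 − 0.1049) × (1 − 0.1218) × (1 − 0.1579) × (1 − 0.1978) × (1 − 0.2516).
= 0.9309 × 0.8951 × 0.8782 × 0.8421 × 0.8022 × 0.7484 = 0.369954.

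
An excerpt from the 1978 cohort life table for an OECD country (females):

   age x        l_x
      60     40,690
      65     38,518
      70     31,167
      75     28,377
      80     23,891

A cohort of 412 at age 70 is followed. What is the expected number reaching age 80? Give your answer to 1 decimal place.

The relevant probability is 23,891/31,167 = 0.766548.
Expected number = 412 × 0.766548 = 315.8.

315.8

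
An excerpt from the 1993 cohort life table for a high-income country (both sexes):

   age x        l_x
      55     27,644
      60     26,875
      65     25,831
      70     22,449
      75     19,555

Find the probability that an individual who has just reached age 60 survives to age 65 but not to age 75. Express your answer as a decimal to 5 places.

0.23353

We want 5|10q60 = (l_65 − l_75)/l_60.
This is the probability of reaching 65 but not 75, conditional on being alive at 60: (l_65 − l_75) / l_60.
= (25,831 − 19,555) / 26,875 = 6,276 / 26,875 = 0.233526.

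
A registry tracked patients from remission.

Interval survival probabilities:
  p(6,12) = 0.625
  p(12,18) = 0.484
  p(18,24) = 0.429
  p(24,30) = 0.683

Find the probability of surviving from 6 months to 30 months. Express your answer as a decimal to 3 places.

0.089

Survival from 6 to 30 is the product of surviving each interval: 0.625 × 0.484 × 0.429 × 0.683.
= 0.088635.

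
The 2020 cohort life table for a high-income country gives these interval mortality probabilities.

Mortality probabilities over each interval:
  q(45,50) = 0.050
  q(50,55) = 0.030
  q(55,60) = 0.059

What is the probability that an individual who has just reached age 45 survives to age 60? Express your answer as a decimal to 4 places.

0.8671

P(survive 45→60) = (1 − 0.050) × (1 − 0.030) × (1 − 0.059).
= 0.950 × 0.970 × 0.941 = 0.867132.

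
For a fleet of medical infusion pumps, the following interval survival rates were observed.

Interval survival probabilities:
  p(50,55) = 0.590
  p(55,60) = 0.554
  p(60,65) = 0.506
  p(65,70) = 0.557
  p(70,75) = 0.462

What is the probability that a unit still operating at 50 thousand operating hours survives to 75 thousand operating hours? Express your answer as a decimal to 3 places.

0.043

Chaining the interval survival probabilities: 0.590 × 0.554 × 0.506 × 0.557 × 0.462.
= 0.042561.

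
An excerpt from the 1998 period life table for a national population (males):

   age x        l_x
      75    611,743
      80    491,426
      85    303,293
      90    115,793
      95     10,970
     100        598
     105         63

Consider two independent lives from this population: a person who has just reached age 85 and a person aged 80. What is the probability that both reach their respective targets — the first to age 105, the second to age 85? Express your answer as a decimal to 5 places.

p₁ = l_105/l_85 = 63/303,293 = 0.000208; p₂ = l_85/l_80 = 303,293/491,426 = 0.617169.
P(both) = p₁ × p₂ = 0.000208 × 0.617169 = 0.000128.

0.00013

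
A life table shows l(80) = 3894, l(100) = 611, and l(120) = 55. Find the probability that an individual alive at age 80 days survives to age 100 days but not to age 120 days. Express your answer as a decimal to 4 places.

0.1428

This is the probability of reaching 100 but not 120, conditional on being alive at 80: (l(100) − l(120)) / l(80).
= (611 − 55) / 3894 = 556 / 3894 = 0.142784.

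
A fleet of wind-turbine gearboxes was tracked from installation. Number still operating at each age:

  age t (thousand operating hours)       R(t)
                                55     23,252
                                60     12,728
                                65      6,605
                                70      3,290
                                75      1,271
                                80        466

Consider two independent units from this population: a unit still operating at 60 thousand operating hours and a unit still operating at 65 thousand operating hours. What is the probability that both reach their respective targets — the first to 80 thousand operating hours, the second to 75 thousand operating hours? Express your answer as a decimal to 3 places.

0.007

p₁ = R(80)/R(60) = 466/12,728 = 0.036612; p₂ = R(75)/R(65) = 1,271/6,605 = 0.192430.
P(both) = p₁ × p₂ = 0.036612 × 0.192430 = 0.007045.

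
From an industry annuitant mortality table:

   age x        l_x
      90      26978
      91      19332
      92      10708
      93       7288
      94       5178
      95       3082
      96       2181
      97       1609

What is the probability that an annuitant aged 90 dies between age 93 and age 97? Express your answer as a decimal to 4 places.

0.2105

We want 3|4q90 = (l_93 − l_97)/l_90.
This is the probability of reaching 93 but not 97, conditional on being alive at 90: (l_93 − l_97) / l_90.
= (7288 − 1609) / 26978 = 5679 / 26978 = 0.210505.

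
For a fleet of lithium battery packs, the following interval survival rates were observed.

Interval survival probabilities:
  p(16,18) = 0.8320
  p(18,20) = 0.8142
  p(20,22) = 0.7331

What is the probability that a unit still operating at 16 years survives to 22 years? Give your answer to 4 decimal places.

0.4966

Survival from 16 to 22 is the product of surviving each interval: 0.8320 × 0.8142 × 0.7331.
= 0.496612.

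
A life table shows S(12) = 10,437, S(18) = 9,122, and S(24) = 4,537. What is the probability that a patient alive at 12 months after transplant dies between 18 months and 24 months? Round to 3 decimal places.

0.439

This is the probability of reaching 18 but not 24, conditional on being alive at 12: (S(18) − S(24)) / S(12).
= (9,122 − 4,537) / 10,437 = 4,585 / 10,437 = 0.439302.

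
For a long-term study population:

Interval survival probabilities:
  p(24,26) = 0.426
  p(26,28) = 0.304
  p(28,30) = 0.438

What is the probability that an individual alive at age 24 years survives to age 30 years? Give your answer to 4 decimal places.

0.0567

Chaining the interval survival probabilities: 0.426 × 0.304 × 0.438.
= 0.056723.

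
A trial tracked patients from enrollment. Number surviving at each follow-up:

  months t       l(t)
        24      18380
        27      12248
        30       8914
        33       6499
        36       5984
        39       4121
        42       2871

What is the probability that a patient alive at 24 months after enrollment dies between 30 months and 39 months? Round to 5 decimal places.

This is the probability of reaching 30 but not 39, conditional on being alive at 24: (l(30) − l(39)) / l(24).
= (8914 − 4121) / 18380 = 4793 / 18380 = 0.260773.

0.26077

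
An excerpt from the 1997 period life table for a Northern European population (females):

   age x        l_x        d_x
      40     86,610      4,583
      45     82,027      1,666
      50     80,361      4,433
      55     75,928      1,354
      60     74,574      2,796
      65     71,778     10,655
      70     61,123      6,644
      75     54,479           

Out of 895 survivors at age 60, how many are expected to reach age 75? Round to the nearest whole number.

654

The relevant probability is 54,479/74,574 = 0.730536.
Expected number = 895 × 0.730536 = 654.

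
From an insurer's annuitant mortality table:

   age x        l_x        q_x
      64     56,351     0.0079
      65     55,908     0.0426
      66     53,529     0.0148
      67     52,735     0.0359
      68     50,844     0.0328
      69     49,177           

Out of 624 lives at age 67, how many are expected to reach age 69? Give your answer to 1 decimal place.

The relevant probability is 49,177/52,735 = 0.932531.
Expected number = 624 × 0.932531 = 581.9.

581.9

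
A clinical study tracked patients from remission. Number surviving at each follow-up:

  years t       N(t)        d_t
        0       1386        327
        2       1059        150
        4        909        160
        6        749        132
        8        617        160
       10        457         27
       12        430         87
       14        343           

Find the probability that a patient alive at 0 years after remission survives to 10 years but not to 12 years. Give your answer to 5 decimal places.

This is the probability of reaching 10 but not 12, conditional on being alive at 0: (N(10) − N(12)) / N(0).
= (457 − 430) / 1386 = 27 / 1386 = 0.019481.

0.01948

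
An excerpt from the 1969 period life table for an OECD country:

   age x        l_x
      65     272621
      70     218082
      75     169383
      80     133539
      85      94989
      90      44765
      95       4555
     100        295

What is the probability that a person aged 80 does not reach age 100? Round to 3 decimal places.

P(die before 100 | alive at 80) = 1 − l_100/l_80 = 1 − 295/133539 = (133244)/133539 = 0.997791.

0.998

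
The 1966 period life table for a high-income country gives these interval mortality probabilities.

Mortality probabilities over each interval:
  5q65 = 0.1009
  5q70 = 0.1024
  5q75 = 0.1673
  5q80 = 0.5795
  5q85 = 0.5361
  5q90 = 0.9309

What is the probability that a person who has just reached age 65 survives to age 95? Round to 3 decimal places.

0.009

Survival from 65 to 95 is the product of surviving each interval: (1 − 0.1009) × (1 − 0.1024) × (1 − 0.1673) × (1 − 0.5795) × (1 − 0.5361) × (1 − 0.9309).
= 0.8991 × 0.8976 × 0.8327 × 0.4205 × 0.4639 × 0.0691 = 0.009058.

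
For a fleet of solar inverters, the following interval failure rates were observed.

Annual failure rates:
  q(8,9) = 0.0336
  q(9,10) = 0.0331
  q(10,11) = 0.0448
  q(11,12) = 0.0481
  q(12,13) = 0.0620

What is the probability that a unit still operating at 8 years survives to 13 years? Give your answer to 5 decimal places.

0.79694

Survival from 8 to 13 is the product of surviving each interval: (1 − 0.0336) × (1 − 0.0331) × (1 − 0.0448) × (1 − 0.0481) × (1 − 0.0620).
= 0.9664 × 0.9669 × 0.9552 × 0.9519 × 0.9380 = 0.796942.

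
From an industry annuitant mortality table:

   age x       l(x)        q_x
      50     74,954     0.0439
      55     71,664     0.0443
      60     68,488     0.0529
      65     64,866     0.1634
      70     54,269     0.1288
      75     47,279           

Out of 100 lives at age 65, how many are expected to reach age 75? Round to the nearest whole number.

73

The relevant probability is 47,279/64,866 = 0.728872.
Expected number = 100 × 0.728872 = 73.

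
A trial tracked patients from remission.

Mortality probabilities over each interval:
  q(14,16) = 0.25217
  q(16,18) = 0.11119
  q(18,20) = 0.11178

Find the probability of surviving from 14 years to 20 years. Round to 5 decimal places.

0.59038

P(survive 14→20) = (1 − 0.25217) × (1 − 0.11119) × (1 − 0.11178).
= 0.74783 × 0.88881 × 0.88822 = 0.590381.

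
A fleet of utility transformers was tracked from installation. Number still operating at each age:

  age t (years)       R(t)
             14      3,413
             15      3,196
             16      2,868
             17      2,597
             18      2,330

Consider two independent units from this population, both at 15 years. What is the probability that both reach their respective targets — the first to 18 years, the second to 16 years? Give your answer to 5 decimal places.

0.65422

p₁ = R(18)/R(15) = 2,330/3,196 = 0.729036; p₂ = R(16)/R(15) = 2,868/3,196 = 0.897372.
P(both) = p₁ × p₂ = 0.729036 × 0.897372 = 0.654216.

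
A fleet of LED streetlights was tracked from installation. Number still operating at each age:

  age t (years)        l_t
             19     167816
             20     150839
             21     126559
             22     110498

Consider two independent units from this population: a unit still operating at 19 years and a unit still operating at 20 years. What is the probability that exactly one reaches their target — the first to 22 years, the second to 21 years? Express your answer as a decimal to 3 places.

0.393

p₁ = l_22/l_19 = 110498/167816 = 0.658447; p₂ = l_21/l_20 = 126559/150839 = 0.839034.
P(exactly one) = p₁(1−p₂) + (1−p₁)p₂ = 0.105988 + 0.286575 = 0.392562.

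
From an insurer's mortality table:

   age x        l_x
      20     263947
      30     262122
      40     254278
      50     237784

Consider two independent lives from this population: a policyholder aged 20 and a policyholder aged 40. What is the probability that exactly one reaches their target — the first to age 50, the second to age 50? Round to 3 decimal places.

p₁ = l_50/l_20 = 237784/263947 = 0.900878; p₂ = l_50/l_40 = 237784/254278 = 0.935134.
P(exactly one) = p₁(1−p₂) + (1−p₁)p₂ = 0.058436 + 0.092692 = 0.151129.

0.151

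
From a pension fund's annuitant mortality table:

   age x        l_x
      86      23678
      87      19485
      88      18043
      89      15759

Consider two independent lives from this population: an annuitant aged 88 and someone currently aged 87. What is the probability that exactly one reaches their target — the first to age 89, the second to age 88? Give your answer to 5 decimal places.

0.18186

p₁ = l_89/l_88 = 15759/18043 = 0.873414; p₂ = l_88/l_87 = 18043/19485 = 0.925994.
P(exactly one) = p₁(1−p₂) + (1−p₁)p₂ = 0.064638 + 0.117218 = 0.181856.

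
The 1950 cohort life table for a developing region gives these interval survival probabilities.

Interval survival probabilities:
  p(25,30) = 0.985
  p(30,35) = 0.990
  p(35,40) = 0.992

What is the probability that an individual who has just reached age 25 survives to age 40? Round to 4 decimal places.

The overall survival probability is 0.985 × 0.990 × 0.992.
= 0.967349.

0.9673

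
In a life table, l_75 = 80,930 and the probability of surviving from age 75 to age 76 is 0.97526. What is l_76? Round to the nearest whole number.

78928

l_76 = l_75 × p = 80,930 × 0.97526 = 78928.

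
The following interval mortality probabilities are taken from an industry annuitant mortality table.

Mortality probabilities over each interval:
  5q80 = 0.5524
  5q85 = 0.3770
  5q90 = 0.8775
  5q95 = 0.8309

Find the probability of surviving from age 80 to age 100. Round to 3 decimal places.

0.006

Chaining the interval survival probabilities: (1 − 0.5524) × (1 − 0.3770) × (1 − 0.8775) × (1 − 0.8309).
= 0.4476 × 0.6230 × 0.1225 × 0.1691 = 0.005776.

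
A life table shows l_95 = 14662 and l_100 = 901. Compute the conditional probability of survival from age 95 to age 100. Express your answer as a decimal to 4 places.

0.0615

We want 5p95 = l_100/l_95.
The conditional survival probability is l_100/l_95 = 901/14662 = 0.061451.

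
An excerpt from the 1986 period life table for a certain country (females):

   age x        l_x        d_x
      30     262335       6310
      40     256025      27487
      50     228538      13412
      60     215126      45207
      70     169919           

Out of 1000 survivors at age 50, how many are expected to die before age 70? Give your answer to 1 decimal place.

256.5

The relevant probability is 1 − 169919/228538 = 0.256496.
Expected number = 1000 × 0.256496 = 256.5.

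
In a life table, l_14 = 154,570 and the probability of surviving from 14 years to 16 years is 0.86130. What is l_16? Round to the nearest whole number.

l_16 = l_14 × p = 154,570 × 0.86130 = 133131.

133131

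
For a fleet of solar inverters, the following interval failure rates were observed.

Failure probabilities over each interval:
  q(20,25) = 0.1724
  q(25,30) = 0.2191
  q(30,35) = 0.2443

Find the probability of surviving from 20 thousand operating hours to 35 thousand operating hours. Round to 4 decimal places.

The overall survival probability is (1 − 0.1724) × (1 − 0.2191) × (1 − 0.2443).
= 0.8276 × 0.7809 × 0.7557 = 0.488388.

0.4884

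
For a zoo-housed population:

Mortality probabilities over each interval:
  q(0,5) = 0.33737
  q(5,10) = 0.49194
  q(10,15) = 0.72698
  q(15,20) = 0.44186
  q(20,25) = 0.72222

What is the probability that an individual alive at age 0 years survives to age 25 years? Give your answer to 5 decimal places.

P(survive 0→25) = (1 − 0.33737) × (1 − 0.49194) × (1 − 0.72698) × (1 − 0.44186) × (1 − 0.72222).
= 0.66263 × 0.50806 × 0.27302 × 0.55814 × 0.27778 = 0.014250.

0.01425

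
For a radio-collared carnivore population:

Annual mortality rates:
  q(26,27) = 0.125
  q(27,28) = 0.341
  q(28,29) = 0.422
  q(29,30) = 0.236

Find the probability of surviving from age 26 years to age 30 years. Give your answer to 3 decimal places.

0.255

P(survive 26→30) = (1 − 0.125) × (1 − 0.341) × (1 − 0.422) × (1 − 0.236).
= 0.875 × 0.659 × 0.578 × 0.764 = 0.254633.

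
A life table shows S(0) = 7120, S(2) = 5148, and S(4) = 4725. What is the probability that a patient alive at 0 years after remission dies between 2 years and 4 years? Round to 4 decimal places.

This is the probability of reaching 2 but not 4, conditional on being alive at 0: (S(2) − S(4)) / S(0).
= (5148 − 4725) / 7120 = 423 / 7120 = 0.059410.

0.0594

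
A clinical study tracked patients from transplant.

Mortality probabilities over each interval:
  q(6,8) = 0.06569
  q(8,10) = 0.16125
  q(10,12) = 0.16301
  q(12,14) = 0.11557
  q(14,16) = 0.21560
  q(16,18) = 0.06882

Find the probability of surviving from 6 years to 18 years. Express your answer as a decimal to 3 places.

0.424

Chaining the interval survival probabilities: (1 − 0.06569) × (1 − 0.16125) × (1 − 0.16301) × (1 − 0.11557) × (1 − 0.21560) × (1 − 0.06882).
= 0.93431 × 0.83875 × 0.83699 × 0.88443 × 0.78440 × 0.93118 = 0.423720.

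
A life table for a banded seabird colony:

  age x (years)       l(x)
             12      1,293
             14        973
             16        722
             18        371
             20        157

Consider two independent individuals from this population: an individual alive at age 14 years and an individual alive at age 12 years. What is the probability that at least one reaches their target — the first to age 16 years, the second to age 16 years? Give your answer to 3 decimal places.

0.886

p₁ = l(16)/l(14) = 722/973 = 0.742035; p₂ = l(16)/l(12) = 722/1,293 = 0.558391.
P(at least one) = 1 − (1−p₁)(1−p₂) = 1 − 0.257965 × 0.441609 = 0.886080.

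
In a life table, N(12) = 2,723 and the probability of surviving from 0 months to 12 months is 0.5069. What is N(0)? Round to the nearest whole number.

N(0) = N(12) / p = 2,723 / 0.5069 = 5372.

5372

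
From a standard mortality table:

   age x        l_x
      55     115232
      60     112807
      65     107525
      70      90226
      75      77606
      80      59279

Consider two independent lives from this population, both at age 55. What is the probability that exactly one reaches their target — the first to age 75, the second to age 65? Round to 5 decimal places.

0.34973

p₁ = l_75/l_55 = 77606/115232 = 0.673476; p₂ = l_65/l_55 = 107525/115232 = 0.933118.
P(exactly one) = p₁(1−p₂) + (1−p₁)p₂ = 0.045043 + 0.304685 = 0.349729.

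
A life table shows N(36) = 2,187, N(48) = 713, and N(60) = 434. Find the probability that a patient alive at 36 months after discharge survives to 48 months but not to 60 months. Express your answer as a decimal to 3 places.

0.128

This is the probability of reaching 48 but not 60, conditional on being alive at 36: (N(48) − N(60)) / N(36).
= (713 − 434) / 2,187 = 279 / 2,187 = 0.127572.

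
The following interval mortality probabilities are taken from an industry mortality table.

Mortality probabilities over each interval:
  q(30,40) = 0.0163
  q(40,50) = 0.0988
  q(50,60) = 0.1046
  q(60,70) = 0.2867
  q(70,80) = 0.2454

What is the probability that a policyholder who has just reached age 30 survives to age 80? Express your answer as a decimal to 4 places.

0.4273

P(survive 30→80) = (1 − 0.0163) × (1 − 0.0988) × (1 − 0.1046) × (1 − 0.2867) × (1 − 0.2454).
= 0.9837 × 0.9012 × 0.8954 × 0.7133 × 0.7546 = 0.427258.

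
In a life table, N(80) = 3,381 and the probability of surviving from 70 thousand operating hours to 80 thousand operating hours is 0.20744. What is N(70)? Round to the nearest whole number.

16299

N(70) = N(80) / p = 3,381 / 0.20744 = 16299.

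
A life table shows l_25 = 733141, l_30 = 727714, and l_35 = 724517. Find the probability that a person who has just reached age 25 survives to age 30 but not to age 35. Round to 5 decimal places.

0.00436

We want 5|5q25 = (l_30 − l_35)/l_25.
This is the probability of reaching 30 but not 35, conditional on being alive at 25: (l_30 − l_35) / l_25.
= (727714 − 724517) / 733141 = 3197 / 733141 = 0.004361.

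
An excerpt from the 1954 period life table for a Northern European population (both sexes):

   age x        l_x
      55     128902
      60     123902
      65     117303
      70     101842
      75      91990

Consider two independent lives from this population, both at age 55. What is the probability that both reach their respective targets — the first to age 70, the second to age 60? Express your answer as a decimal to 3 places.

0.759

p₁ = l_70/l_55 = 101842/128902 = 0.790073; p₂ = l_60/l_55 = 123902/128902 = 0.961211.
P(both) = p₁ × p₂ = 0.790073 × 0.961211 = 0.759427.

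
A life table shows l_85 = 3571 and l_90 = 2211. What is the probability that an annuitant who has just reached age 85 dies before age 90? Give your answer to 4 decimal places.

0.3808

P(die before 90 | alive at 85) = 1 − l_90/l_85 = 1 − 2211/3571 = (1360)/3571 = 0.380846.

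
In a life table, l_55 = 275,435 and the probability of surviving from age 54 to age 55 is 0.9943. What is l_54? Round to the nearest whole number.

l_54 = l_55 / p = 275,435 / 0.9943 = 277014.

277014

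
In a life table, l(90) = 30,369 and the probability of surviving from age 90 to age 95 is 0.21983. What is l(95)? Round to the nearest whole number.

l(95) = l(90) × p = 30,369 × 0.21983 = 6676.

6676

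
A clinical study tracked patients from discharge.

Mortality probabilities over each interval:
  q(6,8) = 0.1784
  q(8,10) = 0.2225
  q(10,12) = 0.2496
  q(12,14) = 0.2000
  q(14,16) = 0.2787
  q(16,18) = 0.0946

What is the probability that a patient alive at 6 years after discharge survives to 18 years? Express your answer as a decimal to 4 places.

0.2504

Chaining the interval survival probabilities: (1 − 0.1784) × (1 − 0.2225) × (1 − 0.2496) × (1 − 0.2000) × (1 − 0.2787) × (1 − 0.0946).
= 0.8216 × 0.7775 × 0.7504 × 0.8000 × 0.7213 × 0.9054 = 0.250438.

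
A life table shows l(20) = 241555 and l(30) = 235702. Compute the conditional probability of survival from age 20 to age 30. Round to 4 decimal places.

0.9758

The conditional survival probability is l(30)/l(20) = 235702/241555 = 0.975769.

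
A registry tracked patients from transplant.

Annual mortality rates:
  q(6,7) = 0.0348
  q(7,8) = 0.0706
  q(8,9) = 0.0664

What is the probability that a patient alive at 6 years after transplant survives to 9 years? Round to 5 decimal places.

0.83749

Chaining the interval survival probabilities: (1 − 0.0348) × (1 − 0.0706) × (1 − 0.0664).
= 0.9652 × 0.9294 × 0.9336 = 0.837492.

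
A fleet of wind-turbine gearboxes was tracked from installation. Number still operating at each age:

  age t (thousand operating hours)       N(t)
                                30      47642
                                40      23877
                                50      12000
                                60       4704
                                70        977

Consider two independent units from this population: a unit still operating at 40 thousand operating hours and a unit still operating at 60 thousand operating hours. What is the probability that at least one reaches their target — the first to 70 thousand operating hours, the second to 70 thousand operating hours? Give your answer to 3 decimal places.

p₁ = N(70)/N(40) = 977/23877 = 0.040918; p₂ = N(70)/N(60) = 977/4704 = 0.207696.
P(at least one) = 1 − (1−p₁)(1−p₂) = 1 − 0.959082 × 0.792304 = 0.240115.

0.240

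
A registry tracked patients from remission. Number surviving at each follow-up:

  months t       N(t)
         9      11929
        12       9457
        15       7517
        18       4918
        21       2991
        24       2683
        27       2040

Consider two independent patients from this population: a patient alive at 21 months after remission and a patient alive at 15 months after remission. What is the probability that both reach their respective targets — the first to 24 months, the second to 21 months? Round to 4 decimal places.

0.3569

p₁ = N(24)/N(21) = 2683/2991 = 0.897024; p₂ = N(21)/N(15) = 2991/7517 = 0.397898.
P(both) = p₁ × p₂ = 0.897024 × 0.397898 = 0.356924.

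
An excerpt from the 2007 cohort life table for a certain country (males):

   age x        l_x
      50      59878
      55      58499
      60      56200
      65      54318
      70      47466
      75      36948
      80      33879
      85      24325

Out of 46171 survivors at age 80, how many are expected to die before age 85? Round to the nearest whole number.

The relevant probability is 1 − 24325/33879 = 0.282004.
Expected number = 46171 × 0.282004 = 13020.

13020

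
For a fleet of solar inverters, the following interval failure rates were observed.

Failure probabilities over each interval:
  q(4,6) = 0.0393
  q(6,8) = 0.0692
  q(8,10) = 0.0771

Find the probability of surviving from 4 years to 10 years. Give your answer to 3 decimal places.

Survival from 4 to 10 is the product of surviving each interval: (1 − 0.0393) × (1 − 0.0692) × (1 − 0.0771).
= 0.9607 × 0.9308 × 0.9229 = 0.825275.

0.825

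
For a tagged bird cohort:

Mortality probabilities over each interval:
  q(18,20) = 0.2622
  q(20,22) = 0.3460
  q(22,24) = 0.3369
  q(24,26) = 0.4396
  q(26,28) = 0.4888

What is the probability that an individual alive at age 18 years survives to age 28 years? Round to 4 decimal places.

0.0917

Survival from 18 to 28 is the product of surviving each interval: (1 − 0.2622) × (1 − 0.3460) × (1 − 0.3369) × (1 − 0.4396) × (1 − 0.4888).
= 0.7378 × 0.6540 × 0.6631 × 0.5604 × 0.5112 = 0.091661.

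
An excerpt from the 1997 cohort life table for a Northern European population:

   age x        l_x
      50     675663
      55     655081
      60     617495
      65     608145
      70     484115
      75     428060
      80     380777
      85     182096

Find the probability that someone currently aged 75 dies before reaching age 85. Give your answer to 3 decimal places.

0.575

P(die before 85 | alive at 75) = 1 − l_85/l_75 = 1 − 182096/428060 = (245964)/428060 = 0.574602.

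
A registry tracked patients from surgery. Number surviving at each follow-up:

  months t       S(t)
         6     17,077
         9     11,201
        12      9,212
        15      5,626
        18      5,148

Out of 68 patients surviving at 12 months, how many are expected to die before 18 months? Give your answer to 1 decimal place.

30.0

The relevant probability is 1 − 5,148/9,212 = 0.441164.
Expected number = 68 × 0.441164 = 30.0.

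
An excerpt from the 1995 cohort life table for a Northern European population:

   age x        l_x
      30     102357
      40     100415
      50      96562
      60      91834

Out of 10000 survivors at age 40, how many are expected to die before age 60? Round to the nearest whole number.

855

The relevant probability is 1 − 91834/100415 = 0.085455.
Expected number = 10000 × 0.085455 = 855.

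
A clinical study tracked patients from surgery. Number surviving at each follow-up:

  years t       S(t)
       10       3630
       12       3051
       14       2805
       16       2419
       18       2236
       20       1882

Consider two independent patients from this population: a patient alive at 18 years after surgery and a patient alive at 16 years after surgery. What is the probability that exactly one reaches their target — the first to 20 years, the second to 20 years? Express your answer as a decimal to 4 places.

p₁ = S(20)/S(18) = 1882/2236 = 0.841682; p₂ = S(20)/S(16) = 1882/2419 = 0.778007.
P(exactly one) = p₁(1−p₂) + (1−p₁)p₂ = 0.186848 + 0.123173 = 0.310020.

0.3100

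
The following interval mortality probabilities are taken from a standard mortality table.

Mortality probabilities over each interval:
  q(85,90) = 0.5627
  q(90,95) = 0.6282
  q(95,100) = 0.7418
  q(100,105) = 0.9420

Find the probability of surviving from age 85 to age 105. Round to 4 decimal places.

0.0024

Chaining the interval survival probabilities: (1 − 0.5627) × (1 − 0.6282) × (1 − 0.7418) × (1 − 0.9420).
= 0.4373 × 0.3718 × 0.2582 × 0.0580 = 0.002435.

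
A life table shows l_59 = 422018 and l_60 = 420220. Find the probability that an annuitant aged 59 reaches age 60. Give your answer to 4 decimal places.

0.9957

We want 1p59 = l_60/l_59.
The conditional survival probability is l_60/l_59 = 420220/422018 = 0.995740.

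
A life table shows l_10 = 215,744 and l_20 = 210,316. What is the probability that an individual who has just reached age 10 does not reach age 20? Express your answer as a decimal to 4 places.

P(die before 20 | alive at 10) = 1 − l_20/l_10 = 1 − 210,316/215,744 = (5,428)/215,744 = 0.025159.

0.0252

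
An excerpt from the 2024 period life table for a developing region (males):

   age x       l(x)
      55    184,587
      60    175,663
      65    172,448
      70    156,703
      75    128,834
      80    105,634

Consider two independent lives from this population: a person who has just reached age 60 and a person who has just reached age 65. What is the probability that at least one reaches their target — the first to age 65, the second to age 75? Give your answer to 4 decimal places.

p₁ = l(65)/l(60) = 172,448/175,663 = 0.981698; p₂ = l(75)/l(65) = 128,834/172,448 = 0.747089.
P(at least one) = 1 − (1−p₁)(1−p₂) = 1 − 0.018302 × 0.252911 = 0.995371.

0.9954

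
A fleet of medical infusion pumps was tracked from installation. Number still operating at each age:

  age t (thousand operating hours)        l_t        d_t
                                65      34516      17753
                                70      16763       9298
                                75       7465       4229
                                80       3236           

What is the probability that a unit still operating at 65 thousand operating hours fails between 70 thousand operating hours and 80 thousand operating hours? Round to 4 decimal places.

0.3919

This is the probability of reaching 70 but not 80, conditional on being operational at 65: (l_70 − l_80) / l_65.
= (16763 − 3236) / 34516 = 13527 / 34516 = 0.391905.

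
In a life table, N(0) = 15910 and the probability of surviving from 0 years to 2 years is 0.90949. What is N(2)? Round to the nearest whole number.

14470

N(2) = N(0) × p = 15910 × 0.90949 = 14470.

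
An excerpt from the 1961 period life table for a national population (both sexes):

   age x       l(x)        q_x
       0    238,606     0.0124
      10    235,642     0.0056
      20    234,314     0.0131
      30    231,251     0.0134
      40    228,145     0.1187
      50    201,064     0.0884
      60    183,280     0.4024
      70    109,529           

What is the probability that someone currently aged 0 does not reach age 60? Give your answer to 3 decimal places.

P(die before 60 | alive at 0) = 1 − l(60)/l(0) = 1 − 183,280/238,606 = (55,326)/238,606 = 0.231872.

0.232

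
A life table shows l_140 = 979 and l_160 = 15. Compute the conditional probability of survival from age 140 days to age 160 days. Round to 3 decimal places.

0.015

The conditional survival probability is l_160/l_140 = 15/979 = 0.015322.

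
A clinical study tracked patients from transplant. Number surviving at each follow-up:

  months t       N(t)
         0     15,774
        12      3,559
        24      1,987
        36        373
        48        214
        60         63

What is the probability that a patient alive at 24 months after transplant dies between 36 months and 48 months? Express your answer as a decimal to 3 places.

This is the probability of reaching 36 but not 48, conditional on being alive at 24: (N(36) − N(48)) / N(24).
= (373 − 214) / 1,987 = 159 / 1,987 = 0.080020.

0.080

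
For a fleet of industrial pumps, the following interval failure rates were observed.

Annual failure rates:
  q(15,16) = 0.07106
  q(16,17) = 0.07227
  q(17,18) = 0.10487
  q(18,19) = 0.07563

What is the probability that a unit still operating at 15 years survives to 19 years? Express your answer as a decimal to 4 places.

Chaining the interval survival probabilities: (1 − 0.07106) × (1 − 0.07227) × (1 − 0.10487) × (1 − 0.07563).
= 0.92894 × 0.92773 × 0.89513 × 0.92437 = 0.713085.

0.7131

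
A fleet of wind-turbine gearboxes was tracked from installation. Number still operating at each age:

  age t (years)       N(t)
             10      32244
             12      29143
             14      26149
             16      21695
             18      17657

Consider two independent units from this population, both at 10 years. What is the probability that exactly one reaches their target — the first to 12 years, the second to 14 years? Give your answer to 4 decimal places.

p₁ = N(12)/N(10) = 29143/32244 = 0.903827; p₂ = N(14)/N(10) = 26149/32244 = 0.810973.
P(exactly one) = p₁(1−p₂) + (1−p₁)p₂ = 0.170848 + 0.077994 = 0.248841.

0.2488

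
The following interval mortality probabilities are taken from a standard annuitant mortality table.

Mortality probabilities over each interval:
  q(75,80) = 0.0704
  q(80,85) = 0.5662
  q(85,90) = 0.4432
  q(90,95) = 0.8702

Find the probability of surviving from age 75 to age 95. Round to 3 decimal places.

0.029

P(survive 75→95) = (1 − 0.0704) × (1 − 0.5662) × (1 − 0.4432) × (1 − 0.8702).
= 0.9296 × 0.4338 × 0.5568 × 0.1298 = 0.029145.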